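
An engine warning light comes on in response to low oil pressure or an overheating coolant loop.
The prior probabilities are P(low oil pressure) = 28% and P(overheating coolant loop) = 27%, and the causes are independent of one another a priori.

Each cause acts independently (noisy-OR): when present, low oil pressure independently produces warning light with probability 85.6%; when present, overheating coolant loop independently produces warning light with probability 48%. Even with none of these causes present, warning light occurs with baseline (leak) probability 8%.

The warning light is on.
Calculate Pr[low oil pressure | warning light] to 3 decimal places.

Pr[low oil pressure | warning light] ≈ 0.633

Under noisy-OR, P(warning light | causes) = 1 − (1−0.08)·∏(1−qᵢ) over the active causes.
By total probability over the 4 (low oil pressure, overheating coolant loop) configurations:
  P(warning light) = 0.08×0.72×0.73 + 0.5216×0.72×0.27 + 0.86752×0.28×0.73 + 0.93111×0.28×0.27
        = 0.042048 + 0.101399 + 0.177321 + 0.070392 = 0.391160
Keeping only the low oil pressure-present terms gives 0.247713, so
  P(low oil pressure | warning light) = 0.247713 / 0.391160 ≈ 0.633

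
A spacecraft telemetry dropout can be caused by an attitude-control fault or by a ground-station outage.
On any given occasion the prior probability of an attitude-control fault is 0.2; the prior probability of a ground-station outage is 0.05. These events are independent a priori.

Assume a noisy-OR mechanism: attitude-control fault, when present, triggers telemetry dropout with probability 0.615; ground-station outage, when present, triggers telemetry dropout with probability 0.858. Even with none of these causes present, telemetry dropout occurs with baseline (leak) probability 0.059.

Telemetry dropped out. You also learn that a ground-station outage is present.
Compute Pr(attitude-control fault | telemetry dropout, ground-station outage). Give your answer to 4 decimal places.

Pr(attitude-control fault | telemetry dropout, ground-station outage) ≈ 0.2149

Under noisy-OR, P(telemetry dropout | causes) = 1 − (1−0.059)·∏(1−qᵢ) over the active causes.
For the numerator, keep only attitude-control fault=true terms: 0.948556×0.2 = 0.189711
Normalizer over all consistent configurations: 0.866378×0.8 + 0.948556×0.2 = 0.882813
P(attitude-control fault | telemetry dropout, ground-station outage) = 0.189711/0.882813 ≈ 0.2149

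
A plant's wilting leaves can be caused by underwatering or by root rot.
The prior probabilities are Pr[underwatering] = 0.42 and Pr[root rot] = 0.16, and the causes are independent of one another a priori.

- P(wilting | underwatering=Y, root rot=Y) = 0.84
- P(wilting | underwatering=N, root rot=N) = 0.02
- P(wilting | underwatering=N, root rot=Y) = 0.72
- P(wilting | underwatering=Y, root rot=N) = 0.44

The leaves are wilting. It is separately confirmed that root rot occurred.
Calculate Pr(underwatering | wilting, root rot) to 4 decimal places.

Pr(underwatering | wilting, root rot) ≈ 0.4579

Sum P(wilting|·) weighted by the priors over both values of underwatering:
  P(wilting | root rot) = 0.72·0.58 + 0.84·0.42
        = 0.417600 + 0.352800 = 0.770400
Configurations with underwatering contribute 0.352800, so
  P(underwatering | wilting, root rot) = 0.352800 / 0.770400 ≈ 0.4579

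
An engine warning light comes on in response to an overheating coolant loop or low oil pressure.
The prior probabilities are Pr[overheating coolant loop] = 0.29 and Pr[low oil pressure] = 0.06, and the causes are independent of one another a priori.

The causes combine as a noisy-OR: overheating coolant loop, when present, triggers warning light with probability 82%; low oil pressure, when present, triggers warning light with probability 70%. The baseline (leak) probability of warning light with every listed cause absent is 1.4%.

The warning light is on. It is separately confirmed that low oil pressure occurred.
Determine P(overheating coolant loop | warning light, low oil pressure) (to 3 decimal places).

Under noisy-OR, P(warning light | causes) = 1 − (1−0.014)·∏(1−qᵢ) over the active causes.
Numerator (weight on configurations with overheating coolant loop): 0.946756·0.29 = 0.274559
Normalizer over all consistent configurations: 0.7042·0.71 + 0.946756·0.29 = 0.774541
Posterior = 0.274559 / 0.774541 ≈ 0.354

P(overheating coolant loop | warning light, low oil pressure) ≈ 0.354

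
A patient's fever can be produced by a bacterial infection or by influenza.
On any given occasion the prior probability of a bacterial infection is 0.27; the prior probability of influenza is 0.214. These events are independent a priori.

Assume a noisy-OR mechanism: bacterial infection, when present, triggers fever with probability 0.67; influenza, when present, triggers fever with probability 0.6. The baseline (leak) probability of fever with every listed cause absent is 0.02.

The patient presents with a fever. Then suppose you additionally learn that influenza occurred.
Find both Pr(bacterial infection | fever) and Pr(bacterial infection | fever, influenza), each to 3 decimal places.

Pr(bacterial infection | fever) ≈ 0.646; Pr(bacterial infection | fever, influenza) ≈ 0.346

Under noisy-OR, P(fever | causes) = 1 − (1−0.02)·∏(1−qᵢ) over the active causes.
By total probability over the 4 (bacterial infection, influenza) configurations:
  P(fever) = 0.02*0.73*0.786 + 0.608*0.73*0.214 + 0.6766*0.27*0.786 + 0.87064*0.27*0.214
        = 0.011476 + 0.094982 + 0.143588 + 0.050306 = 0.300352
Keeping only the bacterial infection-present terms gives 0.193894, so
  P(bacterial infection | fever) = 0.193894 / 0.300352 ≈ 0.646

Now condition on the additional information:
Numerator (weight on configurations with bacterial infection): 0.87064×0.27 = 0.235073
Normalizer over all consistent configurations: 0.608×0.73 + 0.87064×0.27 = 0.678913
Posterior = 0.235073 / 0.678913 ≈ 0.346
— influenza explains away the evidence for bacterial infection.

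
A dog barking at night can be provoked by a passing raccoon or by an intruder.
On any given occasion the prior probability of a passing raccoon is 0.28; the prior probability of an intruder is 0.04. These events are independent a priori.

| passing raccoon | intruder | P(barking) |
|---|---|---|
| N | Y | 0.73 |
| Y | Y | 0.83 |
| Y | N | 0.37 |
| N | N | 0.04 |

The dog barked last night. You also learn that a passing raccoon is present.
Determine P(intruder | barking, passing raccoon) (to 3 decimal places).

P(barking | passing raccoon) = 0.37×0.96 + 0.83×0.04 = 0.355200 + 0.033200 = 0.388400
Of this, 0.033200 comes from 0.83×0.04 (the intruder=true cases).
P(intruder | barking, passing raccoon) = 0.033200 / 0.388400 ≈ 0.085

P(intruder | barking, passing raccoon) ≈ 0.085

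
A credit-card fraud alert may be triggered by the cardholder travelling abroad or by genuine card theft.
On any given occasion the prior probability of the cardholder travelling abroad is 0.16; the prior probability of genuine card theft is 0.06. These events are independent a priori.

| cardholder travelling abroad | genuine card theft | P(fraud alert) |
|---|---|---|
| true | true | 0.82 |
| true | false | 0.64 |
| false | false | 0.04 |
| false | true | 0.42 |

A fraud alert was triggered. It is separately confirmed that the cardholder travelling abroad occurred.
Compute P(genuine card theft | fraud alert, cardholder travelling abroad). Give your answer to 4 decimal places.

P(genuine card theft | fraud alert, cardholder travelling abroad) ≈ 0.0756

Sum P(fraud alert|·) weighted by the priors over both values of genuine card theft:
  P(fraud alert | cardholder travelling abroad) = 0.64×0.94 + 0.82×0.06
        = 0.601600 + 0.049200 = 0.650800
Keeping only the genuine card theft-present terms gives 0.049200, so
  P(genuine card theft | fraud alert, cardholder travelling abroad) = 0.049200 / 0.650800 ≈ 0.0756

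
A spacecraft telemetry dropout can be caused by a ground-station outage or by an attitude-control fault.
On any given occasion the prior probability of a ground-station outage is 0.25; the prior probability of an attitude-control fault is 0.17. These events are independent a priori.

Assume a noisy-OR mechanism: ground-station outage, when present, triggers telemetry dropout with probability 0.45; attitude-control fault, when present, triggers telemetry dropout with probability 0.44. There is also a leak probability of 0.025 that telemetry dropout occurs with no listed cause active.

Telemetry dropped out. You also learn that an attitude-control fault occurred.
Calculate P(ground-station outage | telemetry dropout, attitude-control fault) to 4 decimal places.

P(ground-station outage | telemetry dropout, attitude-control fault) ≈ 0.3394

Under noisy-OR, P(telemetry dropout | causes) = 1 − (1−0.025)·∏(1−qᵢ) over the active causes.
P(telemetry dropout | attitude-control fault) = 0.454×0.75 + 0.6997×0.25 = 0.340500 + 0.174925 = 0.515425
Of this, 0.174925 comes from 0.6997×0.25 (the ground-station outage=true cases).
Hence the posterior is 0.174925/0.515425 ≈ 0.3394.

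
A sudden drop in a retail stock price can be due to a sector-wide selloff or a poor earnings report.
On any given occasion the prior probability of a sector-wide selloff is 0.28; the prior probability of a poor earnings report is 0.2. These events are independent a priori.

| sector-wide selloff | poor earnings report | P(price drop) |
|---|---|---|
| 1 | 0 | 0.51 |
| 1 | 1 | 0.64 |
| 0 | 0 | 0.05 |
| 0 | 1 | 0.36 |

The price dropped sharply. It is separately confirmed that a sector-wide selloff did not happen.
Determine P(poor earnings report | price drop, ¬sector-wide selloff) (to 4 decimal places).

P(price drop | ¬sector-wide selloff) = 0.05·0.8 + 0.36·0.2 = 0.040000 + 0.072000 = 0.112000
Restricting to configurations with poor earnings report present: 0.36·0.2 = 0.072000.
So P(poor earnings report | price drop, ¬sector-wide selloff) = 0.072000/0.112000 ≈ 0.6429.

P(poor earnings report | price drop, ¬sector-wide selloff) ≈ 0.6429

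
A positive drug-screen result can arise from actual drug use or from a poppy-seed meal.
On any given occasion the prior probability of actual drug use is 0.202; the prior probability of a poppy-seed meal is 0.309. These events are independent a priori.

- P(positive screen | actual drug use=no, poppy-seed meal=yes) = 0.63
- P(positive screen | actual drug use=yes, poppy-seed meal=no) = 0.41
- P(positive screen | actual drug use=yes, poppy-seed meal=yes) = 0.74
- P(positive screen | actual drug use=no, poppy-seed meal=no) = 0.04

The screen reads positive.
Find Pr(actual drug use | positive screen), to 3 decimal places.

Pr(actual drug use | positive screen) ≈ 0.368

Weight on actual drug use=true, given the evidence: 0.057229 + 0.046189 = 0.103418
Denominator P(positive screen): 0.04·0.798·0.691 + 0.63·0.798·0.309 + 0.41·0.202·0.691 + 0.74·0.202·0.309 = 0.280822
Posterior = 0.103418 / 0.280822 ≈ 0.368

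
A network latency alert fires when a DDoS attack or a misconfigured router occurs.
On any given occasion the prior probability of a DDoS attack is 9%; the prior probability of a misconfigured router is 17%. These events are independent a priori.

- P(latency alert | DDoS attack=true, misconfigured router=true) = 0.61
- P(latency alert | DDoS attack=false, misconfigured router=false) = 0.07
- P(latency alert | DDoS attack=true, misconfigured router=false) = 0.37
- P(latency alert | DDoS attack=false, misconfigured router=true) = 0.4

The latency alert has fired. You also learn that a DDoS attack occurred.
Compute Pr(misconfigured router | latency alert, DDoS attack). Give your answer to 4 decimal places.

Weight on misconfigured router=true, given the evidence: 0.61*0.17 = 0.103700
The normalizing constant is 0.37*0.83 + 0.61*0.17 = 0.410800
Posterior = 0.103700 / 0.410800 ≈ 0.2524

Pr(misconfigured router | latency alert, DDoS attack) ≈ 0.2524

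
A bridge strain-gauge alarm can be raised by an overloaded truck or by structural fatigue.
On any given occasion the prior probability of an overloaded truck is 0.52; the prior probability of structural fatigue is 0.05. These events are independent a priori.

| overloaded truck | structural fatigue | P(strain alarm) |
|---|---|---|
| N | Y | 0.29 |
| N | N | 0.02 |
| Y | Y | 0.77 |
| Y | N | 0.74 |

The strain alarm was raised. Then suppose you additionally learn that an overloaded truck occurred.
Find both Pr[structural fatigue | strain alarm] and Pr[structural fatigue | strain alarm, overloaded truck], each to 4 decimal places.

Pr[structural fatigue | strain alarm] ≈ 0.0672; Pr[structural fatigue | strain alarm, overloaded truck] ≈ 0.0519

Enumerate the 4 (overloaded truck, structural fatigue) configurations and weight by the priors:
  P(strain alarm) = 0.02*0.48*0.95 + 0.29*0.48*0.05 + 0.74*0.52*0.95 + 0.77*0.52*0.05
        = 0.009120 + 0.006960 + 0.365560 + 0.020020 = 0.401660
The terms with structural fatigue present sum to 0.026980, so
  P(structural fatigue | strain alarm) = 0.026980 / 0.401660 ≈ 0.0672

Now condition on the additional information:
Numerator (weight on configurations with structural fatigue): 0.77×0.05 = 0.038500
The normalizing constant is 0.74×0.95 + 0.77×0.05 = 0.741500
P(structural fatigue | strain alarm, overloaded truck) = 0.038500/0.741500 ≈ 0.0519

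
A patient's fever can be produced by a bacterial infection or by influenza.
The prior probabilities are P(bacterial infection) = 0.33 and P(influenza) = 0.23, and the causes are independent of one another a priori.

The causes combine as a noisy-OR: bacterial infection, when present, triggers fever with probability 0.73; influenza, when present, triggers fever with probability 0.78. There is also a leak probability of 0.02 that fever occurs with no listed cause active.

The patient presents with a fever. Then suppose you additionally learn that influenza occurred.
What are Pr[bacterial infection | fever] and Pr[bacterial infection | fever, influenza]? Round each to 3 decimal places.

Under noisy-OR, P(fever | causes) = 1 − (1−0.02)·∏(1−qᵢ) over the active causes.
For the numerator, keep only bacterial infection=true terms: 0.186865 + 0.071482 = 0.258347
Normalizer over all consistent configurations: 0.02×0.67×0.77 + 0.7844×0.67×0.23 + 0.7354×0.33×0.77 + 0.941788×0.33×0.23 = 0.389541
P(bacterial infection | fever) = 0.258347/0.389541 ≈ 0.663

With the extra evidence:
Numerator (weight on configurations with bacterial infection): 0.941788×0.33 = 0.310790
The normalizing constant is 0.7844×0.67 + 0.941788×0.33 = 0.836338
Posterior = 0.310790 / 0.836338 ≈ 0.372

Pr[bacterial infection | fever] ≈ 0.663; Pr[bacterial infection | fever, influenza] ≈ 0.372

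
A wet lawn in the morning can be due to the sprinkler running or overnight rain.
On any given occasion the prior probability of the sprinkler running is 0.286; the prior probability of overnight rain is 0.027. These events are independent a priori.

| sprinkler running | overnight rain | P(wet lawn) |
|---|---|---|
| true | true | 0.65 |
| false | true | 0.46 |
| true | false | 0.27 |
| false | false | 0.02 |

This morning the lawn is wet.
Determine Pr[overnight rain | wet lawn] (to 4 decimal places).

Pr[overnight rain | wet lawn] ≈ 0.1349

P(wet lawn) = 0.02*0.714*0.973 + 0.46*0.714*0.027 + 0.27*0.286*0.973 + 0.65*0.286*0.027 = 0.013894 + 0.008868 + 0.075135 + 0.005019 = 0.102916
The overnight rain-present share is 0.008868 + 0.005019 = 0.013887.
P(overnight rain | wet lawn) = 0.013887 / 0.102916 ≈ 0.1349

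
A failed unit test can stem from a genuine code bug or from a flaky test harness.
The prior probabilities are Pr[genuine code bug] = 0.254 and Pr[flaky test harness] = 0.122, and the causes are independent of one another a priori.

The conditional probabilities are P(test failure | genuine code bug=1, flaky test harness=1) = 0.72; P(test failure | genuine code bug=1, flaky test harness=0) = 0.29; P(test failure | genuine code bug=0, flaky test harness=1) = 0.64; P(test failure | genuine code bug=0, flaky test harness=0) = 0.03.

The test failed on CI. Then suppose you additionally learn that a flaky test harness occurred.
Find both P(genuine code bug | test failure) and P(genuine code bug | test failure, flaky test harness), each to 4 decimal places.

By total probability over the 4 (genuine code bug, flaky test harness) configurations:
  P(test failure) = 0.03·0.746·0.878 + 0.64·0.746·0.122 + 0.29·0.254·0.878 + 0.72·0.254·0.122
        = 0.019650 + 0.058248 + 0.064673 + 0.022311 = 0.164882
Keeping only the genuine code bug-present terms gives 0.086984, so
  P(genuine code bug | test failure) = 0.086984 / 0.164882 ≈ 0.5276

With the extra evidence:
Weight on genuine code bug=true, given the evidence: 0.72*0.254 = 0.182880
The normalizing constant is 0.64*0.746 + 0.72*0.254 = 0.660320
Posterior = 0.182880 / 0.660320 ≈ 0.2770
Conditioning on flaky test harness lowers the posterior on genuine code bug: the classic explaining-away effect in a common-effect structure.

P(genuine code bug | test failure) ≈ 0.5276; P(genuine code bug | test failure, flaky test harness) ≈ 0.2770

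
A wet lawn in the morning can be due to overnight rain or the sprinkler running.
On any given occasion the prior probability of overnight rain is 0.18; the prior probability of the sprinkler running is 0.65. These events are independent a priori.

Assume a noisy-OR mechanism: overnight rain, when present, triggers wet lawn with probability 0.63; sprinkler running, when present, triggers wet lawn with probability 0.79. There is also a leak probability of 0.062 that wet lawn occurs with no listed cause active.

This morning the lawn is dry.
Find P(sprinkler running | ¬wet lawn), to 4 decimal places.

P(sprinkler running | ¬wet lawn) ≈ 0.2806

Under noisy-OR, P(wet lawn | causes) = 1 − (1−0.062)·∏(1−qᵢ) over the active causes.
Enumerate the 4 (overnight rain, sprinkler running) configurations and weight by the priors:
  P(¬wet lawn) = 0.938*0.82*0.35 + 0.19698*0.82*0.65 + 0.34706*0.18*0.35 + 0.072883*0.18*0.65
        = 0.269206 + 0.104990 + 0.021865 + 0.008527 = 0.404588
Configurations with sprinkler running contribute 0.113517, so
  P(sprinkler running | ¬wet lawn) = 0.113517 / 0.404588 ≈ 0.2806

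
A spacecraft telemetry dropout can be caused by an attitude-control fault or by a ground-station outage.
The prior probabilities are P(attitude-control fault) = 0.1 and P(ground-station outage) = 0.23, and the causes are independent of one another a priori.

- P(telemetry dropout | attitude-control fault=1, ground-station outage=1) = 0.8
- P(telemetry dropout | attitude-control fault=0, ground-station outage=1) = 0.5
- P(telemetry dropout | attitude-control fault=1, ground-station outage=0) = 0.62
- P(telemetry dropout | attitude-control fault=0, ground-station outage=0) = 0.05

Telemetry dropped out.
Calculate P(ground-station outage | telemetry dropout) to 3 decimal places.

P(ground-station outage | telemetry dropout) ≈ 0.597

P(telemetry dropout) = 0.05*0.9*0.77 + 0.5*0.9*0.23 + 0.62*0.1*0.77 + 0.8*0.1*0.23 = 0.034650 + 0.103500 + 0.047740 + 0.018400 = 0.204290
Restricting to configurations with ground-station outage present: 0.103500 + 0.018400 = 0.121900.
P(ground-station outage | telemetry dropout) = 0.121900 / 0.204290 ≈ 0.597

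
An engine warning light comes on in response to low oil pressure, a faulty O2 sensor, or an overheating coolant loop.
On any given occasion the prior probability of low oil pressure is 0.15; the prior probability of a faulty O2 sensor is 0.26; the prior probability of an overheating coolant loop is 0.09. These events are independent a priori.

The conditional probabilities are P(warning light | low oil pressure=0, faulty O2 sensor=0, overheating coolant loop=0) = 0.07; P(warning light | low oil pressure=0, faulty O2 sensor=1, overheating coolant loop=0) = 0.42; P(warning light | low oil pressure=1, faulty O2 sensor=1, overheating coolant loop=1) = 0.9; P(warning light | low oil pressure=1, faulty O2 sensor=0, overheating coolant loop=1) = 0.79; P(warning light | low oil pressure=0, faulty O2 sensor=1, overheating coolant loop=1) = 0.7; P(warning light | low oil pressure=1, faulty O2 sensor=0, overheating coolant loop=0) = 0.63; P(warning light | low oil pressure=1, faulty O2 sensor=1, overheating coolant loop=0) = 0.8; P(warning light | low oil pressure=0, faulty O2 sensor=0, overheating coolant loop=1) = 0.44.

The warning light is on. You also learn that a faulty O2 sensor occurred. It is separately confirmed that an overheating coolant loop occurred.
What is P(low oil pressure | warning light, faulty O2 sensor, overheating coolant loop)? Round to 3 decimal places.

For the numerator, keep only low oil pressure=true terms: 0.9·0.15 = 0.135000
Denominator P(warning light | faulty O2 sensor, overheating coolant loop): 0.7·0.85 + 0.9·0.15 = 0.730000
Posterior = 0.135000 / 0.730000 ≈ 0.185

P(low oil pressure | warning light, faulty O2 sensor, overheating coolant loop) ≈ 0.185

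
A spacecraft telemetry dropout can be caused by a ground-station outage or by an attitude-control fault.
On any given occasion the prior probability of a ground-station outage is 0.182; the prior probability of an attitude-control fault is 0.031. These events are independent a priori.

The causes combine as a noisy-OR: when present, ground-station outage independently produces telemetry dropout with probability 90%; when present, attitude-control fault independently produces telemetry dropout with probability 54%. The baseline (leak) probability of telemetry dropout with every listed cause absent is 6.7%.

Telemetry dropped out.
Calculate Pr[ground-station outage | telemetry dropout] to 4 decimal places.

Pr[ground-station outage | telemetry dropout] ≈ 0.7098

Under noisy-OR, P(telemetry dropout | causes) = 1 − (1−0.067)·∏(1−qᵢ) over the active causes.
P(telemetry dropout) = 0.067·0.818·0.969 + 0.57082·0.818·0.031 + 0.9067·0.182·0.969 + 0.957082·0.182·0.031 = 0.053107 + 0.014475 + 0.159904 + 0.005400 = 0.232886
Restricting to configurations with ground-station outage present: 0.159904 + 0.005400 = 0.165304.
Hence the posterior is 0.165304/0.232886 ≈ 0.7098.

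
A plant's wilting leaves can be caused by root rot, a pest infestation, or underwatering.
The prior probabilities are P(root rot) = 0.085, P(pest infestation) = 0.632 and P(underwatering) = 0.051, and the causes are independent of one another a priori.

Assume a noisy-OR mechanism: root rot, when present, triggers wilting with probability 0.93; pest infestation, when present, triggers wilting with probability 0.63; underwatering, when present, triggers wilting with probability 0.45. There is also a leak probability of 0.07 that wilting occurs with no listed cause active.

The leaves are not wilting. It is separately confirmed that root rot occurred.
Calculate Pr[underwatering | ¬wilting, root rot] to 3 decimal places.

Pr[underwatering | ¬wilting, root rot] ≈ 0.029

Under noisy-OR, P(wilting | causes) = 1 − (1−0.07)·∏(1−qᵢ) over the active causes.
Sum P(¬wilting|·) weighted by the priors over the 4 (pest infestation, underwatering) configurations:
  P(¬wilting | root rot) = 0.0651×0.368×0.949 + 0.035805×0.368×0.051 + 0.024087×0.632×0.949 + 0.013248×0.632×0.051
        = 0.022735 + 0.000672 + 0.014447 + 0.000427 = 0.038281
Configurations with underwatering contribute 0.001099, so
  P(underwatering | ¬wilting, root rot) = 0.001099 / 0.038281 ≈ 0.029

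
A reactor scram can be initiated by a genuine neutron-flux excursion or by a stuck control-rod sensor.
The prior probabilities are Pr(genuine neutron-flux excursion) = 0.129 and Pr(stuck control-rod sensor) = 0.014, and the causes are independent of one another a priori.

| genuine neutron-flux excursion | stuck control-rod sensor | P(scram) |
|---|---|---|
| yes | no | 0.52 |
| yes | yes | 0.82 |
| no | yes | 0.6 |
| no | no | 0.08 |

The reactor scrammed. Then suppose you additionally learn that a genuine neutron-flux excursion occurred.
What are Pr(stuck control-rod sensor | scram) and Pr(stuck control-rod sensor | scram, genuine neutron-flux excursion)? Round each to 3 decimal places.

Pr(stuck control-rod sensor | scram) ≈ 0.061; Pr(stuck control-rod sensor | scram, genuine neutron-flux excursion) ≈ 0.022

For the numerator, keep only stuck control-rod sensor=true terms: 0.007316 + 0.001481 = 0.008797
The normalizing constant is 0.08·0.871·0.986 + 0.6·0.871·0.014 + 0.52·0.129·0.986 + 0.82·0.129·0.014 = 0.143642
Posterior = 0.008797 / 0.143642 ≈ 0.061

Now condition on the additional information:
For the numerator, keep only stuck control-rod sensor=true terms: 0.82·0.014 = 0.011480
The normalizing constant is 0.52·0.986 + 0.82·0.014 = 0.524200
P(stuck control-rod sensor | scram, genuine neutron-flux excursion) = 0.011480/0.524200 ≈ 0.022
This is intercausal reasoning (explaining away): once genuine neutron-flux excursion accounts for the scram, stuck control-rod sensor becomes less likely.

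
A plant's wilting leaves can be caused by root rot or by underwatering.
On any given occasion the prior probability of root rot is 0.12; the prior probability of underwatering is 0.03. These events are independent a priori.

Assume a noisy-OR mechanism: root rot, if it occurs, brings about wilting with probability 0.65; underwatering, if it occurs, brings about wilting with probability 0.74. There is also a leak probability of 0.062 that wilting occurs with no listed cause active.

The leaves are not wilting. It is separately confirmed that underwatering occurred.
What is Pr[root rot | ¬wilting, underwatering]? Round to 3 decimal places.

Under noisy-OR, P(wilting | causes) = 1 − (1−0.062)·∏(1−qᵢ) over the active causes.
Weight on root rot=true, given the evidence: 0.085358*0.12 = 0.010243
The normalizing constant is 0.24388*0.88 + 0.085358*0.12 = 0.224857
Posterior = 0.010243 / 0.224857 ≈ 0.046

Pr[root rot | ¬wilting, underwatering] ≈ 0.046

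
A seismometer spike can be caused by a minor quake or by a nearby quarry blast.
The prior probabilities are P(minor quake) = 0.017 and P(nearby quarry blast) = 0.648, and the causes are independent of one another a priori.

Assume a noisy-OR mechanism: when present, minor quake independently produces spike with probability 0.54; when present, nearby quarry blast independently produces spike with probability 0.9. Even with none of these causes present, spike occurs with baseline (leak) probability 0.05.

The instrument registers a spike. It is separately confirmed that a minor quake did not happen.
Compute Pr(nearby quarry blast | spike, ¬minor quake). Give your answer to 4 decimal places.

Under noisy-OR, P(spike | causes) = 1 − (1−0.05)·∏(1−qᵢ) over the active causes.
P(spike | ¬minor quake) = 0.05·0.352 + 0.905·0.648 = 0.017600 + 0.586440 = 0.604040
Of this, 0.586440 comes from 0.905·0.648 (the nearby quarry blast=true cases).
So P(nearby quarry blast | spike, ¬minor quake) = 0.586440/0.604040 ≈ 0.9709.

Pr(nearby quarry blast | spike, ¬minor quake) ≈ 0.9709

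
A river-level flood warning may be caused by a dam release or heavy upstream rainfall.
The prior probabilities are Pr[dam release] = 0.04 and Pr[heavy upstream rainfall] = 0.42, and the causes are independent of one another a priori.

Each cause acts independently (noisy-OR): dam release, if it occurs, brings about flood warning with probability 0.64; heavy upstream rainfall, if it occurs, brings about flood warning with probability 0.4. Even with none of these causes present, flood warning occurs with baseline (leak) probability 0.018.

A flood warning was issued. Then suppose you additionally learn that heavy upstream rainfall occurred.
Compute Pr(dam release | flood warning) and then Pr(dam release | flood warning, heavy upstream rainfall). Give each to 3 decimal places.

Under noisy-OR, P(flood warning | causes) = 1 − (1−0.018)·∏(1−qᵢ) over the active causes.
Sum P(flood warning|·) weighted by the priors over the 4 (dam release, heavy upstream rainfall) configurations:
  P(flood warning) = 0.018×0.96×0.58 + 0.4108×0.96×0.42 + 0.64648×0.04×0.58 + 0.787888×0.04×0.42
        = 0.010022 + 0.165635 + 0.014998 + 0.013237 = 0.203892
Configurations with dam release contribute 0.028235, so
  P(dam release | flood warning) = 0.028235 / 0.203892 ≈ 0.138

Now also conditioning on heavy upstream rainfall=true:
By total probability over both values of dam release:
  P(flood warning | heavy upstream rainfall) = 0.4108*0.96 + 0.787888*0.04
        = 0.394368 + 0.031516 = 0.425884
The terms with dam release present sum to 0.031516, so
  P(dam release | flood warning, heavy upstream rainfall) = 0.031516 / 0.425884 ≈ 0.074
The drop from 0.138 to 0.074 is the explaining-away (discounting) effect.

Pr(dam release | flood warning) ≈ 0.138; Pr(dam release | flood warning, heavy upstream rainfall) ≈ 0.074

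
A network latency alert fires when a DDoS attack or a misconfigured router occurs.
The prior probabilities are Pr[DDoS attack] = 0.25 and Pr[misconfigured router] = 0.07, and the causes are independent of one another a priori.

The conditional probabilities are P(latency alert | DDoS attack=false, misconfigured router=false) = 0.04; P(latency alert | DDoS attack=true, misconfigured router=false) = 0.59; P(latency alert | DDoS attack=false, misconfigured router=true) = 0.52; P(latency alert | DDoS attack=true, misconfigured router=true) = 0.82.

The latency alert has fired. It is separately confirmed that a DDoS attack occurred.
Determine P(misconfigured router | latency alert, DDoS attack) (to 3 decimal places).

P(misconfigured router | latency alert, DDoS attack) ≈ 0.095

P(latency alert | DDoS attack) = 0.59×0.93 + 0.82×0.07 = 0.548700 + 0.057400 = 0.606100
Restricting to configurations with misconfigured router present: 0.82×0.07 = 0.057400.
So P(misconfigured router | latency alert, DDoS attack) = 0.057400/0.606100 ≈ 0.095.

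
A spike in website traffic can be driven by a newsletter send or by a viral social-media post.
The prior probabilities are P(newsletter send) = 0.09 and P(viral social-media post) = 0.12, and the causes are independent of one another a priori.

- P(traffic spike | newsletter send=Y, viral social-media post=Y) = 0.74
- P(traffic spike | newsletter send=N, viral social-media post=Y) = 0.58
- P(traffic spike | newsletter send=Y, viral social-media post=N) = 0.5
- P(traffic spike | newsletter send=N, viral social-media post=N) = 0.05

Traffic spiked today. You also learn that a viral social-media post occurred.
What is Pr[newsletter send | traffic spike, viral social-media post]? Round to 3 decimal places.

Pr[newsletter send | traffic spike, viral social-media post] ≈ 0.112

Sum P(traffic spike|·) weighted by the priors over both values of newsletter send:
  P(traffic spike | viral social-media post) = 0.58·0.91 + 0.74·0.09
        = 0.527800 + 0.066600 = 0.594400
Keeping only the newsletter send-present terms gives 0.066600, so
  P(newsletter send | traffic spike, viral social-media post) = 0.066600 / 0.594400 ≈ 0.112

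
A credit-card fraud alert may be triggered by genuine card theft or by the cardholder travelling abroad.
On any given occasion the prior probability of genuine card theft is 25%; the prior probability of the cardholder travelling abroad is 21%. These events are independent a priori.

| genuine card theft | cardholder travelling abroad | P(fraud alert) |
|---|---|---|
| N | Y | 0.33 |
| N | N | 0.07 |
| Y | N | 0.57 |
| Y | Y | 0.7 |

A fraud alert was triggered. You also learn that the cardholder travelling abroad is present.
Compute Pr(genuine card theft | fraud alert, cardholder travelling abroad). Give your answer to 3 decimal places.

Sum P(fraud alert|·) weighted by the priors over both values of genuine card theft:
  P(fraud alert | cardholder travelling abroad) = 0.33*0.75 + 0.7*0.25
        = 0.247500 + 0.175000 = 0.422500
The terms with genuine card theft present sum to 0.175000, so
  P(genuine card theft | fraud alert, cardholder travelling abroad) = 0.175000 / 0.422500 ≈ 0.414

Pr(genuine card theft | fraud alert, cardholder travelling abroad) ≈ 0.414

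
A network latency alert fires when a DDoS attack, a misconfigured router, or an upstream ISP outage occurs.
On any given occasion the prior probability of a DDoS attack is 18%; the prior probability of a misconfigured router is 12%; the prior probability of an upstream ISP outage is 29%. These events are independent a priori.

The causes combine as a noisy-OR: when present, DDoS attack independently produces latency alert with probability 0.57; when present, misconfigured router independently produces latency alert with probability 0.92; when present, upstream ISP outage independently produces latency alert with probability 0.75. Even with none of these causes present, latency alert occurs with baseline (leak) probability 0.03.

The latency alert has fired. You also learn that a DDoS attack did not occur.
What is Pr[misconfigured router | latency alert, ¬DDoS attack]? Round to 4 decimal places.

Under noisy-OR, P(latency alert | causes) = 1 − (1−0.03)·∏(1−qᵢ) over the active causes.
P(latency alert | ¬DDoS attack) = 0.03×0.88×0.71 + 0.7575×0.88×0.29 + 0.9224×0.12×0.71 + 0.9806×0.12×0.29 = 0.018744 + 0.193314 + 0.078588 + 0.034125 = 0.324771
Of this, 0.112713 comes from 0.078588 + 0.034125 (the misconfigured router=true cases).
Hence the posterior is 0.112713/0.324771 ≈ 0.3471.

Pr[misconfigured router | latency alert, ¬DDoS attack] ≈ 0.3471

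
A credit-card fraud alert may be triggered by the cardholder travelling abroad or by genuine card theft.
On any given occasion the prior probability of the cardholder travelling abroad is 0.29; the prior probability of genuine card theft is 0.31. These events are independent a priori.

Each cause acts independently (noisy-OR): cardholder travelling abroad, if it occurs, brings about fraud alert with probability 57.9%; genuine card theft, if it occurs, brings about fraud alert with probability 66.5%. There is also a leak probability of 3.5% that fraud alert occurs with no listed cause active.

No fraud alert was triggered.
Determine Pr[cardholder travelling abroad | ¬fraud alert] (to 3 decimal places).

Pr[cardholder travelling abroad | ¬fraud alert] ≈ 0.147

Under noisy-OR, P(fraud alert | causes) = 1 − (1−0.035)·∏(1−qᵢ) over the active causes.
Sum P(¬fraud alert|·) weighted by the priors over the 4 (cardholder travelling abroad, genuine card theft) configurations:
  P(¬fraud alert) = 0.965*0.71*0.69 + 0.323275*0.71*0.31 + 0.406265*0.29*0.69 + 0.136099*0.29*0.31
        = 0.472753 + 0.071153 + 0.081294 + 0.012235 = 0.637435
The terms with cardholder travelling abroad present sum to 0.093529, so
  P(cardholder travelling abroad | ¬fraud alert) = 0.093529 / 0.637435 ≈ 0.147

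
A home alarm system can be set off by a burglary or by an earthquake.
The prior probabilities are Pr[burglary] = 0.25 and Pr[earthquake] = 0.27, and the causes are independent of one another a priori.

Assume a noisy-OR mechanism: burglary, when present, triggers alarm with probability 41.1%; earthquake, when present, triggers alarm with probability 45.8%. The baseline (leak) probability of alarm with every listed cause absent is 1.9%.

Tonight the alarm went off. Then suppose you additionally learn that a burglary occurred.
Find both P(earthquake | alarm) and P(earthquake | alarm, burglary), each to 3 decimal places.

P(earthquake | alarm) ≈ 0.618; P(earthquake | alarm, burglary) ≈ 0.376

Under noisy-OR, P(alarm | causes) = 1 − (1−0.019)·∏(1−qᵢ) over the active causes.
By total probability over the 4 (burglary, earthquake) configurations:
  P(alarm) = 0.019×0.75×0.73 + 0.468298×0.75×0.27 + 0.422191×0.25×0.73 + 0.686828×0.25×0.27
        = 0.010402 + 0.094830 + 0.077050 + 0.046361 = 0.228643
Configurations with earthquake contribute 0.141191, so
  P(earthquake | alarm) = 0.141191 / 0.228643 ≈ 0.618

With the extra evidence:
Sum P(alarm|·) weighted by the priors over both values of earthquake:
  P(alarm | burglary) = 0.422191·0.73 + 0.686828·0.27
        = 0.308199 + 0.185444 = 0.493643
Keeping only the earthquake-present terms gives 0.185444, so
  P(earthquake | alarm, burglary) = 0.185444 / 0.493643 ≈ 0.376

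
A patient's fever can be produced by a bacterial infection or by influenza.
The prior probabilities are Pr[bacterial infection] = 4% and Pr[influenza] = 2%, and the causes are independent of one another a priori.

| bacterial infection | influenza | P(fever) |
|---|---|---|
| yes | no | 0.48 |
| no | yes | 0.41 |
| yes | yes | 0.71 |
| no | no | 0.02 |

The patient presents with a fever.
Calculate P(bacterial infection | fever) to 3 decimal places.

P(fever) = 0.02×0.96×0.98 + 0.41×0.96×0.02 + 0.48×0.04×0.98 + 0.71×0.04×0.02 = 0.018816 + 0.007872 + 0.018816 + 0.000568 = 0.046072
The bacterial infection-present share is 0.018816 + 0.000568 = 0.019384.
P(bacterial infection | fever) = 0.019384 / 0.046072 ≈ 0.421

P(bacterial infection | fever) ≈ 0.421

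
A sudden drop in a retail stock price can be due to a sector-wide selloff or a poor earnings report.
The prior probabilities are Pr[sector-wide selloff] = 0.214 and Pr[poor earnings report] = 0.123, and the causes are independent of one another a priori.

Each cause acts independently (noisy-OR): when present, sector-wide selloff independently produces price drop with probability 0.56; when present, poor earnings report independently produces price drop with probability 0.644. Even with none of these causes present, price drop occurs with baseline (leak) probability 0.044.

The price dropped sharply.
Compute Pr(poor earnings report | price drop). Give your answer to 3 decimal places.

Under noisy-OR, P(price drop | causes) = 1 − (1−0.044)·∏(1−qᵢ) over the active causes.
P(price drop) = 0.044×0.786×0.877 + 0.659664×0.786×0.123 + 0.57936×0.214×0.877 + 0.850252×0.214×0.123 = 0.030330 + 0.063775 + 0.108733 + 0.022380 = 0.225218
Restricting to configurations with poor earnings report present: 0.063775 + 0.022380 = 0.086155.
Hence the posterior is 0.086155/0.225218 ≈ 0.383.

Pr(poor earnings report | price drop) ≈ 0.383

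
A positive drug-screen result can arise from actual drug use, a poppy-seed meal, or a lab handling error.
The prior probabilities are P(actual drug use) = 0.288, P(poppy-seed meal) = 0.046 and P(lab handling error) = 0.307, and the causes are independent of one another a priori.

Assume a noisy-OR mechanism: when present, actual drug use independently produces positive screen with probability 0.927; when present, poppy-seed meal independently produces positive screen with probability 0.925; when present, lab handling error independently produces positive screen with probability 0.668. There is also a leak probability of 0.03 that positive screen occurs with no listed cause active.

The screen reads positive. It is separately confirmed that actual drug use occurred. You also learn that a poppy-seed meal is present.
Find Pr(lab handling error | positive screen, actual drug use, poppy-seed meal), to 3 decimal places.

Pr(lab handling error | positive screen, actual drug use, poppy-seed meal) ≈ 0.308

Under noisy-OR, P(positive screen | causes) = 1 − (1−0.03)·∏(1−qᵢ) over the active causes.
Numerator (weight on configurations with lab handling error): 0.998237*0.307 = 0.306459
Normalizer over all consistent configurations: 0.994689*0.693 + 0.998237*0.307 = 0.995778
Posterior = 0.306459 / 0.995778 ≈ 0.308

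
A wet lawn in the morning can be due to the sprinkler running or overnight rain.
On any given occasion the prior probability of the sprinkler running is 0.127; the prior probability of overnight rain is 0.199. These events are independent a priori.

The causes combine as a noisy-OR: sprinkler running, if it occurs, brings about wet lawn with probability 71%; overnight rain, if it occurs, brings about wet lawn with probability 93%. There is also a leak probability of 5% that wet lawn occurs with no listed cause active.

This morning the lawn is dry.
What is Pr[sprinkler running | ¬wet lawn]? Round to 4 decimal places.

Under noisy-OR, P(wet lawn | causes) = 1 − (1−0.05)·∏(1−qᵢ) over the active causes.
Enumerate the 4 (sprinkler running, overnight rain) configurations and weight by the priors:
  P(¬wet lawn) = 0.95*0.873*0.801 + 0.0665*0.873*0.199 + 0.2755*0.127*0.801 + 0.019285*0.127*0.199
        = 0.664309 + 0.011553 + 0.028026 + 0.000487 = 0.704375
Configurations with sprinkler running contribute 0.028513, so
  P(sprinkler running | ¬wet lawn) = 0.028513 / 0.704375 ≈ 0.0405

Pr[sprinkler running | ¬wet lawn] ≈ 0.0405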